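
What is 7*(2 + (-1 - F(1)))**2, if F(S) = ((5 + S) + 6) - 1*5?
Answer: 252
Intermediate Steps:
F(S) = 6 + S (F(S) = (11 + S) - 5 = 6 + S)
7*(2 + (-1 - F(1)))**2 = 7*(2 + (-1 - (6 + 1)))**2 = 7*(2 + (-1 - 1*7))**2 = 7*(2 + (-1 - 7))**2 = 7*(2 - 8)**2 = 7*(-6)**2 = 7*36 = 252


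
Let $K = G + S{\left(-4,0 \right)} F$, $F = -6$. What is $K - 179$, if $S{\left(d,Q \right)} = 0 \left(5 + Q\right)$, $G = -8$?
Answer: $-187$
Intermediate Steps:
$S{\left(d,Q \right)} = 0$
$K = -8$ ($K = -8 + 0 \left(-6\right) = -8 + 0 = -8$)
$K - 179 = -8 - 179 = -187$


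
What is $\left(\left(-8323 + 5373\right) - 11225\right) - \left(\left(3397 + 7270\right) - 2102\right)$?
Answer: $-22740$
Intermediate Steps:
$\left(\left(-8323 + 5373\right) - 11225\right) - \left(\left(3397 + 7270\right) - 2102\right) = \left(-2950 - 11225\right) - \left(10667 - 2102\right) = -14175 - 8565 = -22740$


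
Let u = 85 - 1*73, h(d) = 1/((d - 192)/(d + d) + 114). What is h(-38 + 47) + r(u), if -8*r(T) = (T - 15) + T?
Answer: -5559/4984 ≈ -1.1154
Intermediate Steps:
h(d) = 1/(114 + (-192 + d)/(2*d)) (h(d) = 1/((-192 + d)/((2*d)) + 114) = 1/((-192 + d)*(1/(2*d)) + 114) = 1/((-192 + d)/(2*d) + 114) = 1/(114 + (-192 + d)/(2*d)))
u = 12 (u = 85 - 73 = 12)
r(T) = 15/8 - T/4 (r(T) = -((T - 15) + T)/8 = -((-15 + T) + T)/8 = -(-15 + 2*T)/8 = 15/8 - T/4)
h(-38 + 47) + r(u) = 2*(-38 + 47)/(-192 + 229*(-38 + 47)) + (15/8 - ¼*12) = 2*9/(-192 + 229*9) + (15/8 - 3) = 2*9/(-192 + 2061) - 9/8 = 2*9/1869 - 9/8 = 2*9*(1/1869) - 9/8 = 6/623 - 9/8 = -5559/4984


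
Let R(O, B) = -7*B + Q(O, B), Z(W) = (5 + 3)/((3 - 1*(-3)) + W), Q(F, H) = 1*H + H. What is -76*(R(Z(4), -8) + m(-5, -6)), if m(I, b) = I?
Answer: -2660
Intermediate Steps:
Q(F, H) = 2*H (Q(F, H) = H + H = 2*H)
Z(W) = 8/(6 + W) (Z(W) = 8/((3 + 3) + W) = 8/(6 + W))
R(O, B) = -5*B (R(O, B) = -7*B + 2*B = -5*B)
-76*(R(Z(4), -8) + m(-5, -6)) = -76*(-5*(-8) - 5) = -76*(40 - 5) = -76*35 = -2660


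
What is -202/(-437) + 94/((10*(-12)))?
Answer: -8419/26220 ≈ -0.32109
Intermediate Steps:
-202/(-437) + 94/((10*(-12))) = -202*(-1/437) + 94/(-120) = 202/437 + 94*(-1/120) = 202/437 - 47/60 = -8419/26220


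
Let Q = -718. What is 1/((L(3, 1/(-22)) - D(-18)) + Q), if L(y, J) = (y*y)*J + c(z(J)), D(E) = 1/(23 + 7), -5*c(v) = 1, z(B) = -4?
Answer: -165/118576 ≈ -0.0013915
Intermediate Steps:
c(v) = -⅕ (c(v) = -⅕*1 = -⅕)
D(E) = 1/30
L(y, J) = -⅕ + J*y² (L(y, J) = (y*y)*J - ⅕ = y²*J - ⅕ = J*y² - ⅕ = -⅕ + J*y²)
1/((L(3, 1/(-22)) - D(-18)) + Q) = 1/(((-⅕ + 3²/(-22)) - 1*1/30) - 718) = 1/(((-⅕ - 1/22*9) - 1/30) - 718) = 1/(((-⅕ - 9/22) - 1/30) - 718) = 1/((-67/110 - 1/30) - 718) = 1/(-106/165 - 718) = 1/(-118576/165) = -165/118576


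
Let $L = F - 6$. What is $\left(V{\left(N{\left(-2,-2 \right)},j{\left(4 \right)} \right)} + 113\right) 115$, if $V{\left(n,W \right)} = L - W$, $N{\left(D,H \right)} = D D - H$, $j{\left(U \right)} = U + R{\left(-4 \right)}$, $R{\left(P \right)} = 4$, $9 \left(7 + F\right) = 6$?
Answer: $\frac{31970}{3} \approx 10657.0$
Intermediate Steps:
$F = - \frac{19}{3}$ ($F = -7 + \frac{1}{9} \cdot 6 = -7 + \frac{2}{3} = - \frac{19}{3} \approx -6.3333$)
$j{\left(U \right)} = 4 + U$ ($j{\left(U \right)} = U + 4 = 4 + U$)
$N{\left(D,H \right)} = D^{2} - H$
$L = - \frac{37}{3}$ ($L = - \frac{19}{3} - 6 = - \frac{37}{3} \approx -12.333$)
$V{\left(n,W \right)} = - \frac{37}{3} - W$
$\left(V{\left(N{\left(-2,-2 \right)},j{\left(4 \right)} \right)} + 113\right) 115 = \left(\left(- \frac{37}{3} - \left(4 + 4\right)\right) + 113\right) 115 = \left(\left(- \frac{37}{3} - 8\right) + 113\right) 115 = \left(- \frac{61}{3} + 113\right) 115 = \frac{278}{3} \cdot 115 = \frac{31970}{3}$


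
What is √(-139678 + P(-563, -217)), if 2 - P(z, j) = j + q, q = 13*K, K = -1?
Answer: 3*I*√15494 ≈ 373.42*I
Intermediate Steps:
q = -13 (q = 13*(-1) = -13)
P(z, j) = 15 - j (P(z, j) = 2 - (j - 13) = 2 - (-13 + j) = 2 + (13 - j) = 15 - j)
√(-139678 + P(-563, -217)) = √(-139678 + (15 - 1*(-217))) = √(-139678 + (15 + 217)) = √(-139678 + 232) = √(-139446) = 3*I*√15494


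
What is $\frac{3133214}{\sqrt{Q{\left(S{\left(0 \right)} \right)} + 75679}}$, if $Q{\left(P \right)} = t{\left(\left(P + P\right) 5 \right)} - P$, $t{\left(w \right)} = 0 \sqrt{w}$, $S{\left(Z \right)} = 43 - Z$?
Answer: $\frac{1566607 \sqrt{2101}}{6303} \approx 11393.0$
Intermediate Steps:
$t{\left(w \right)} = 0$
$Q{\left(P \right)} = - P$ ($Q{\left(P \right)} = 0 - P = - P$)
$\frac{3133214}{\sqrt{Q{\left(S{\left(0 \right)} \right)} + 75679}} = \frac{3133214}{\sqrt{- (43 - 0) + 75679}} = \frac{3133214}{\sqrt{- (43 + 0) + 75679}} = \frac{3133214}{\sqrt{\left(-1\right) 43 + 75679}} = \frac{3133214}{\sqrt{-43 + 75679}} = \frac{3133214}{\sqrt{75636}} = \frac{3133214}{6 \sqrt{2101}} = 3133214 \frac{\sqrt{2101}}{12606} = \frac{1566607 \sqrt{2101}}{6303}$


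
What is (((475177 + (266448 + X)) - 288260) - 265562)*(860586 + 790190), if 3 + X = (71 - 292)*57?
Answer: 289220907528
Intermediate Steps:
X = -12600 (X = -3 + (71 - 292)*57 = -3 - 221*57 = -3 - 12597 = -12600)
(((475177 + (266448 + X)) - 288260) - 265562)*(860586 + 790190) = (((475177 + (266448 - 12600)) - 288260) - 265562)*(860586 + 790190) = (((475177 + 253848) - 288260) - 265562)*1650776 = ((729025 - 288260) - 265562)*1650776 = (440765 - 265562)*1650776 = 175203*1650776 = 289220907528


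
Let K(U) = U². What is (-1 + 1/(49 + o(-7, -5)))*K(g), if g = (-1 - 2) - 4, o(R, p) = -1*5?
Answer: -2107/44 ≈ -47.886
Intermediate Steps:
o(R, p) = -5
g = -7 (g = -3 - 4 = -7)
(-1 + 1/(49 + o(-7, -5)))*K(g) = (-1 + 1/(49 - 5))*(-7)² = (-1 + 1/44)*49 = -43/44*49 = -2107/44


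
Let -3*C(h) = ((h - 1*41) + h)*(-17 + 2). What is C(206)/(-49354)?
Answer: -1855/49354 ≈ -0.037586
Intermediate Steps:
C(h) = -205 + 10*h (C(h) = -((h - 1*41) + h)*(-17 + 2)/3 = -((h - 41) + h)*(-15)/3 = -((-41 + h) + h)*(-15)/3 = -(-41 + 2*h)*(-15)/3 = -(615 - 30*h)/3 = -205 + 10*h)
C(206)/(-49354) = (-205 + 10*206)/(-49354) = (-205 + 2060)*(-1/49354) = 1855*(-1/49354) = -1855/49354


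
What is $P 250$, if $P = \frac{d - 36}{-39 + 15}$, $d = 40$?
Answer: $- \frac{125}{3} \approx -41.667$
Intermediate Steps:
$P = - \frac{1}{6}$ ($P = \frac{40 - 36}{-39 + 15} = \frac{4}{-24} = 4 \left(- \frac{1}{24}\right) = - \frac{1}{6} \approx -0.16667$)
$P 250 = \left(- \frac{1}{6}\right) 250 = - \frac{125}{3}$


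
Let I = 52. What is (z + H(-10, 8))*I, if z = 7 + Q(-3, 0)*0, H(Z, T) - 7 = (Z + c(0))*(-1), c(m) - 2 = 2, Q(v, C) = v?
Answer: 1040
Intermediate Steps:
c(m) = 4 (c(m) = 2 + 2 = 4)
H(Z, T) = 3 - Z (H(Z, T) = 7 + (Z + 4)*(-1) = 7 + (4 + Z)*(-1) = 7 + (-4 - Z) = 3 - Z)
z = 7 (z = 7 - 3*0 = 7 + 0 = 7)
(z + H(-10, 8))*I = (7 + (3 - 1*(-10)))*52 = (7 + (3 + 10))*52 = (7 + 13)*52 = 20*52 = 1040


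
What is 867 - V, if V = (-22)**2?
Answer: 383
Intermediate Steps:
V = 484
867 - V = 867 - 1*484 = 867 - 484 = 383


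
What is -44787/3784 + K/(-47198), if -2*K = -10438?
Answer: -1066802761/89298616 ≈ -11.946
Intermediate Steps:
K = 5219 (K = -1/2*(-10438) = 5219)
-44787/3784 + K/(-47198) = -44787/3784 + 5219/(-47198) = -44787*1/3784 + 5219*(-1/47198) = -44787/3784 - 5219/47198 = -1066802761/89298616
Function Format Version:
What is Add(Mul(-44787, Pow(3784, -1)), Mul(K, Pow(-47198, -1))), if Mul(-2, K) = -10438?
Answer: Rational(-1066802761, 89298616) ≈ -11.946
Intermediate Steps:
K = 5219 (K = Mul(Rational(-1, 2), -10438) = 5219)
Add(Mul(-44787, Pow(3784, -1)), Mul(K, Pow(-47198, -1))) = Add(Mul(-44787, Pow(3784, -1)), Mul(5219, Pow(-47198, -1))) = Add(Mul(-44787, Rational(1, 3784)), Mul(5219, Rational(-1, 47198))) = Add(Rational(-44787, 3784), Rational(-5219, 47198)) = Rational(-1066802761, 89298616)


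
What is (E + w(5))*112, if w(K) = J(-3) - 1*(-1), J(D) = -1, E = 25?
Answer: 2800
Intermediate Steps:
w(K) = 0 (w(K) = -1 - 1*(-1) = -1 + 1 = 0)
(E + w(5))*112 = (25 + 0)*112 = 25*112 = 2800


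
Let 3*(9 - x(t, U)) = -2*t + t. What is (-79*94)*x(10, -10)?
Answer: -274762/3 ≈ -91587.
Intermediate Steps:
x(t, U) = 9 + t/3 (x(t, U) = 9 - (-2*t + t)/3 = 9 - (-1)*t/3 = 9 + t/3)
(-79*94)*x(10, -10) = (-79*94)*(9 + (1/3)*10) = -7426*(9 + 10/3) = -7426*37/3 = -274762/3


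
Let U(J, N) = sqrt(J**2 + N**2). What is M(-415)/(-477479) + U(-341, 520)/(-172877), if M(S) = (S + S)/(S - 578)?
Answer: -830/474136647 - sqrt(386681)/172877 ≈ -0.0035987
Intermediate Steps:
M(S) = 2*S/(-578 + S) (M(S) = (2*S)/(-578 + S) = 2*S/(-578 + S))
M(-415)/(-477479) + U(-341, 520)/(-172877) = (2*(-415)/(-578 - 415))/(-477479) + sqrt((-341)**2 + 520**2)/(-172877) = (2*(-415)/(-993))*(-1/477479) + sqrt(116281 + 270400)*(-1/172877) = (2*(-415)*(-1/993))*(-1/477479) + sqrt(386681)*(-1/172877) = (830/993)*(-1/477479) - sqrt(386681)/172877 = -830/474136647 - sqrt(386681)/172877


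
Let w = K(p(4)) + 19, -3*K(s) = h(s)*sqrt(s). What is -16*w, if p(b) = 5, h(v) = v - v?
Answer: -304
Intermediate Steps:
h(v) = 0
K(s) = 0 (K(s) = -0*sqrt(s) = -1/3*0 = 0)
w = 19 (w = 0 + 19 = 19)
-16*w = -16*19 = -304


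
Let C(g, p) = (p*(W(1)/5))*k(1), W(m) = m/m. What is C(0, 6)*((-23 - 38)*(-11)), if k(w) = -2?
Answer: -8052/5 ≈ -1610.4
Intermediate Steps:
W(m) = 1
C(g, p) = -2*p/5 (C(g, p) = (p*(1/5))*(-2) = (p*(1*(⅕)))*(-2) = (p*(⅕))*(-2) = (p/5)*(-2) = -2*p/5)
C(0, 6)*((-23 - 38)*(-11)) = (-⅖*6)*((-23 - 38)*(-11)) = -(-732)*(-11)/5 = -12/5*671 = -8052/5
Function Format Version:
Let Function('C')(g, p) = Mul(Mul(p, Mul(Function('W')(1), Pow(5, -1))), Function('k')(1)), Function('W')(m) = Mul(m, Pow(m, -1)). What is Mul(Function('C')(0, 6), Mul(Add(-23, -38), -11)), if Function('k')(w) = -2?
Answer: Rational(-8052, 5) ≈ -1610.4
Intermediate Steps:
Function('W')(m) = 1
Function('C')(g, p) = Mul(Rational(-2, 5), p) (Function('C')(g, p) = Mul(Mul(p, Mul(1, Pow(5, -1))), -2) = Mul(Mul(p, Mul(1, Rational(1, 5))), -2) = Mul(Mul(p, Rational(1, 5)), -2) = Mul(Mul(Rational(1, 5), p), -2) = Mul(Rational(-2, 5), p))
Mul(Function('C')(0, 6), Mul(Add(-23, -38), -11)) = Mul(Mul(Rational(-2, 5), 6), Mul(Add(-23, -38), -11)) = Mul(Rational(-12, 5), Mul(-61, -11)) = Mul(Rational(-12, 5), 671) = Rational(-8052, 5)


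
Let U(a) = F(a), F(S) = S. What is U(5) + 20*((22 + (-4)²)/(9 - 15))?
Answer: -365/3 ≈ -121.67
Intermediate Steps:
U(a) = a
U(5) + 20*((22 + (-4)²)/(9 - 15)) = 5 + 20*((22 + (-4)²)/(9 - 15)) = 5 + 20*((22 + 16)/(-6)) = 5 + 20*(38*(-⅙)) = 5 + 20*(-19/3) = 5 - 380/3 = -365/3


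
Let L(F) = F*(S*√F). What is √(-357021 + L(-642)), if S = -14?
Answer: √(-357021 + 8988*I*√642) ≈ 182.28 + 624.7*I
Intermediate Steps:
L(F) = -14*F^(3/2) (L(F) = F*(-14*√F) = -14*F^(3/2))
√(-357021 + L(-642)) = √(-357021 - (-8988)*I*√642) = √(-357021 + 8988*I*√642)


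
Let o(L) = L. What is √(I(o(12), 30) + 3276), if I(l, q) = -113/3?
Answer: √29145/3 ≈ 56.906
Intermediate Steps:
I(l, q) = -113/3 (I(l, q) = -113*⅓ = -113/3)
√(I(o(12), 30) + 3276) = √(-113/3 + 3276) = √(9715/3) = √29145/3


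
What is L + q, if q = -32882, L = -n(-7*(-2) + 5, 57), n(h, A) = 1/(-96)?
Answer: -3156671/96 ≈ -32882.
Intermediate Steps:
n(h, A) = -1/96
L = 1/96 (L = -1*(-1/96) = 1/96 ≈ 0.010417)
L + q = 1/96 - 32882 = -3156671/96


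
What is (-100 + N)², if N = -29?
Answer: 16641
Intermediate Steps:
(-100 + N)² = (-100 - 29)² = (-129)² = 16641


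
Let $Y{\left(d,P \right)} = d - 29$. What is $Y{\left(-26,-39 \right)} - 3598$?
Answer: $-3653$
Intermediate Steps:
$Y{\left(d,P \right)} = -29 + d$
$Y{\left(-26,-39 \right)} - 3598 = \left(-29 - 26\right) - 3598 = -55 - 3598 = -3653$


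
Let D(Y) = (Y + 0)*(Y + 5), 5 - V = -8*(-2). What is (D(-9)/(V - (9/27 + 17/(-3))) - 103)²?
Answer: 3455881/289 ≈ 11958.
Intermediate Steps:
V = -11 (V = 5 - (-8)*(-2) = 5 - 1*16 = 5 - 16 = -11)
D(Y) = Y*(5 + Y)
(D(-9)/(V - (9/27 + 17/(-3))) - 103)² = ((-9*(5 - 9))/(-11 - (9/27 + 17/(-3))) - 103)² = ((-9*(-4))/(-11 - (9*(1/27) + 17*(-⅓))) - 103)² = (36/(-11 - (⅓ - 17/3)) - 103)² = (36/(-11 - 1*(-16/3)) - 103)² = (36/(-11 + 16/3) - 103)² = (36/(-17/3) - 103)² = (36*(-3/17) - 103)² = (-108/17 - 103)² = (-1859/17)² = 3455881/289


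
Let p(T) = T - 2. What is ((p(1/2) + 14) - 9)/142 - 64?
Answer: -18169/284 ≈ -63.975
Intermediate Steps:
p(T) = -2 + T
((p(1/2) + 14) - 9)/142 - 64 = (((-2 + 1/2) + 14) - 9)/142 - 64 = (((-2 + 1/2) + 14) - 9)*(1/142) - 64 = ((-3/2 + 14) - 9)*(1/142) - 64 = (25/2 - 9)*(1/142) - 64 = (7/2)*(1/142) - 64 = 7/284 - 64 = -18169/284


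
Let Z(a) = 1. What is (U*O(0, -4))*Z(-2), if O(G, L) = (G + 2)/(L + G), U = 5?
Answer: -5/2 ≈ -2.5000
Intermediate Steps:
O(G, L) = (2 + G)/(G + L)
(U*O(0, -4))*Z(-2) = (5*((2 + 0)/(0 - 4)))*1 = (5*(2/(-4)))*1 = (5*(-¼*2))*1 = (5*(-½))*1 = -5/2*1 = -5/2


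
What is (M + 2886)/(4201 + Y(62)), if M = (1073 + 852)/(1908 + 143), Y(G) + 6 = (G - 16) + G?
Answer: 845873/1260779 ≈ 0.67091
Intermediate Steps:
Y(G) = -22 + 2*G (Y(G) = -6 + ((G - 16) + G) = -6 + ((-16 + G) + G) = -6 + (-16 + 2*G) = -22 + 2*G)
M = 275/293 (M = 1925/2051 = 1925*(1/2051) = 275/293 ≈ 0.93857)
(M + 2886)/(4201 + Y(62)) = (275/293 + 2886)/(4201 + (-22 + 2*62)) = 845873/(293*(4201 + (-22 + 124))) = 845873/(293*(4201 + 102)) = (845873/293)/4303 = (845873/293)*(1/4303) = 845873/1260779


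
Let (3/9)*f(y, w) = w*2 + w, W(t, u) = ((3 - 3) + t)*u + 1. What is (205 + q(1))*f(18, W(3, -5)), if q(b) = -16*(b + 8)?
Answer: -7686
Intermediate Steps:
W(t, u) = 1 + t*u (W(t, u) = (0 + t)*u + 1 = t*u + 1 = 1 + t*u)
f(y, w) = 9*w (f(y, w) = 3*(w*2 + w) = 3*(2*w + w) = 3*(3*w) = 9*w)
q(b) = -128 - 16*b (q(b) = -16*(8 + b) = -128 - 16*b)
(205 + q(1))*f(18, W(3, -5)) = (205 + (-128 - 16*1))*(9*(1 + 3*(-5))) = (205 + (-128 - 16))*(9*(1 - 15)) = (205 - 144)*(9*(-14)) = 61*(-126) = -7686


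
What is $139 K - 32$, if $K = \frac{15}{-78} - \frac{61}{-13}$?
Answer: $\frac{1187}{2} \approx 593.5$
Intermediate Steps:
$K = \frac{9}{2}$ ($K = 15 \left(- \frac{1}{78}\right) - - \frac{61}{13} = - \frac{5}{26} + \frac{61}{13} = \frac{9}{2} \approx 4.5$)
$139 K - 32 = 139 \cdot \frac{9}{2} - 32 = \frac{1251}{2} - 32 = \frac{1187}{2}$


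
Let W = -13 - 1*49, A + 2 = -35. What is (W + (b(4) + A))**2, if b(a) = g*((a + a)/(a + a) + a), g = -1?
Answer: 10816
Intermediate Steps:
A = -37 (A = -2 - 35 = -37)
b(a) = -1 - a (b(a) = -((a + a)/(a + a) + a) = -((2*a)/((2*a)) + a) = -((2*a)*(1/(2*a)) + a) = -(1 + a) = -1 - a)
W = -62 (W = -13 - 49 = -62)
(W + (b(4) + A))**2 = (-62 + ((-1 - 1*4) - 37))**2 = (-62 + ((-1 - 4) - 37))**2 = (-62 + (-5 - 37))**2 = (-62 - 42)**2 = (-104)**2 = 10816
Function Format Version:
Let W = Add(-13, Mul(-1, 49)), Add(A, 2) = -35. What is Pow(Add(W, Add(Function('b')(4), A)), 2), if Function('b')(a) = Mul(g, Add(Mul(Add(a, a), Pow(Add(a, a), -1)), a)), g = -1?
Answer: 10816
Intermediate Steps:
A = -37 (A = Add(-2, -35) = -37)
Function('b')(a) = Add(-1, Mul(-1, a)) (Function('b')(a) = Mul(-1, Add(Mul(Add(a, a), Pow(Add(a, a), -1)), a)) = Mul(-1, Add(Mul(Mul(2, a), Pow(Mul(2, a), -1)), a)) = Mul(-1, Add(Mul(Mul(2, a), Mul(Rational(1, 2), Pow(a, -1))), a)) = Mul(-1, Add(1, a)) = Add(-1, Mul(-1, a)))
W = -62 (W = Add(-13, -49) = -62)
Pow(Add(W, Add(Function('b')(4), A)), 2) = Pow(Add(-62, Add(Add(-1, Mul(-1, 4)), -37)), 2) = Pow(Add(-62, Add(Add(-1, -4), -37)), 2) = Pow(Add(-62, Add(-5, -37)), 2) = Pow(Add(-62, -42), 2) = Pow(-104, 2) = 10816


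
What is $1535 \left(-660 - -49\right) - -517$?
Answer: $-937368$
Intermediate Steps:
$1535 \left(-660 - -49\right) - -517 = 1535 \left(-660 + 49\right) + 517 = 1535 \left(-611\right) + 517 = -937885 + 517 = -937368$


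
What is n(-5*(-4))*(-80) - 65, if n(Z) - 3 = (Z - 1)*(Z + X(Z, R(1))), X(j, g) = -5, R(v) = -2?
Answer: -23105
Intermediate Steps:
n(Z) = 3 + (-1 + Z)*(-5 + Z) (n(Z) = 3 + (Z - 1)*(Z - 5) = 3 + (-1 + Z)*(-5 + Z))
n(-5*(-4))*(-80) - 65 = (8 + (-5*(-4))² - (-30)*(-4))*(-80) - 65 = (8 + 20² - 6*20)*(-80) - 65 = (8 + 400 - 120)*(-80) - 65 = 288*(-80) - 65 = -23040 - 65 = -23105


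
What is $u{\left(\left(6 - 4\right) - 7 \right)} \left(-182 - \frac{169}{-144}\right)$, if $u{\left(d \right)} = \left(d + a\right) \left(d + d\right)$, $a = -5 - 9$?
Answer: $- \frac{2473705}{72} \approx -34357.0$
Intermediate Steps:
$a = -14$
$u{\left(d \right)} = 2 d \left(-14 + d\right)$ ($u{\left(d \right)} = \left(d - 14\right) \left(d + d\right) = \left(-14 + d\right) 2 d = 2 d \left(-14 + d\right)$)
$u{\left(\left(6 - 4\right) - 7 \right)} \left(-182 - \frac{169}{-144}\right) = 2 \left(\left(6 - 4\right) - 7\right) \left(-14 + \left(\left(6 - 4\right) - 7\right)\right) \left(-182 - \frac{169}{-144}\right) = 2 \left(2 - 7\right) \left(-14 + \left(2 - 7\right)\right) \left(-182 - - \frac{169}{144}\right) = 2 \left(-5\right) \left(-14 - 5\right) \left(-182 + \frac{169}{144}\right) = 2 \left(-5\right) \left(-19\right) \left(- \frac{26039}{144}\right) = 190 \left(- \frac{26039}{144}\right) = - \frac{2473705}{72}$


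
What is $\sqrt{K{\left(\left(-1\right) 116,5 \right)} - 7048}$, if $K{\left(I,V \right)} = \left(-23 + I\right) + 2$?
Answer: $i \sqrt{7185} \approx 84.764 i$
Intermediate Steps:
$K{\left(I,V \right)} = -21 + I$
$\sqrt{K{\left(\left(-1\right) 116,5 \right)} - 7048} = \sqrt{\left(-21 - 116\right) - 7048} = \sqrt{-137 - 7048} = \sqrt{-7185} = i \sqrt{7185}$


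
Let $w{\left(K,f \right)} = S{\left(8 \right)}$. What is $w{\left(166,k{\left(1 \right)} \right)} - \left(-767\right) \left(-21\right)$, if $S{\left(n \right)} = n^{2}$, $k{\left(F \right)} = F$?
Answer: $-16043$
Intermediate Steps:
$w{\left(K,f \right)} = 64$ ($w{\left(K,f \right)} = 8^{2} = 64$)
$w{\left(166,k{\left(1 \right)} \right)} - \left(-767\right) \left(-21\right) = 64 - \left(-767\right) \left(-21\right) = 64 - 16107 = -16043$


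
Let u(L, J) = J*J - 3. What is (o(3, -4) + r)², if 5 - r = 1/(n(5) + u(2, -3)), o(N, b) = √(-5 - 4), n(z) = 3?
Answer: 1207/81 + 88*I/3 ≈ 14.901 + 29.333*I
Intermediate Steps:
u(L, J) = -3 + J² (u(L, J) = J² - 3 = -3 + J²)
o(N, b) = 3*I (o(N, b) = √(-9) = 3*I)
r = 44/9 (r = 5 - 1/(3 + (-3 + (-3)²)) = 5 - 1/(3 + (-3 + 9)) = 5 - 1/(3 + 6) = 5 - 1/9 = 5 - 1*⅑ = 5 - ⅑ = 44/9 ≈ 4.8889)
(o(3, -4) + r)² = (3*I + 44/9)² = (44/9 + 3*I)²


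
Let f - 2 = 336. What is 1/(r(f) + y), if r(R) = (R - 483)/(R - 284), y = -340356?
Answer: -54/18379369 ≈ -2.9381e-6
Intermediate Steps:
f = 338 (f = 2 + 336 = 338)
r(R) = (-483 + R)/(-284 + R)
1/(r(f) + y) = 1/((-483 + 338)/(-284 + 338) - 340356) = 1/(-145/54 - 340356) = 1/(-18379369/54) = -54/18379369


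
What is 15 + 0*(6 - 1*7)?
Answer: 15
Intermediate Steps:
15 + 0*(6 - 1*7) = 15 + 0*(6 - 7) = 15 + 0*(-1) = 15 + 0 = 15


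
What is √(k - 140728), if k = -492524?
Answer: 2*I*√158313 ≈ 795.77*I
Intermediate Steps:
√(k - 140728) = √(-492524 - 140728) = √(-633252) = 2*I*√158313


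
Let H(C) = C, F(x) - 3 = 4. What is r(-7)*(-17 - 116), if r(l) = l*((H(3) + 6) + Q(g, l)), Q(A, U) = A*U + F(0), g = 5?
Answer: -17689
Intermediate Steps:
F(x) = 7 (F(x) = 3 + 4 = 7)
Q(A, U) = 7 + A*U (Q(A, U) = A*U + 7 = 7 + A*U)
r(l) = l*(16 + 5*l) (r(l) = l*((3 + 6) + (7 + 5*l)) = l*(9 + (7 + 5*l)) = l*(16 + 5*l))
r(-7)*(-17 - 116) = (-7*(16 + 5*(-7)))*(-17 - 116) = -7*(16 - 35)*(-133) = -7*(-19)*(-133) = 133*(-133) = -17689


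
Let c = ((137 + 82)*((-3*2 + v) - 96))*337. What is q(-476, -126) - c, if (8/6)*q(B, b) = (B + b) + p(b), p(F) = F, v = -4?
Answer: 7822572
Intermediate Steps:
q(B, b) = 3*b/2 + 3*B/4 (q(B, b) = 3*((B + b) + b)/4 = 3*(B + 2*b)/4 = 3*b/2 + 3*B/4)
c = -7823118 (c = ((137 + 82)*((-3*2 - 4) - 96))*337 = (219*((-6 - 4) - 96))*337 = (219*(-10 - 96))*337 = (219*(-106))*337 = -23214*337 = -7823118)
q(-476, -126) - c = ((3/2)*(-126) + (3/4)*(-476)) - 1*(-7823118) = (-189 - 357) + 7823118 = -546 + 7823118 = 7822572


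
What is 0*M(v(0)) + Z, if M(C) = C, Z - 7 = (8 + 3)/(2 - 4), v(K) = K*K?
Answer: 3/2 ≈ 1.5000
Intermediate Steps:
v(K) = K²
Z = 3/2 (Z = 7 + (8 + 3)/(2 - 4) = 7 + 11/(-2) = 7 + 11*(-½) = 7 - 11/2 = 3/2 ≈ 1.5000)
0*M(v(0)) + Z = 0*0² + 3/2 = 0*0 + 3/2 = 0 + 3/2 = 3/2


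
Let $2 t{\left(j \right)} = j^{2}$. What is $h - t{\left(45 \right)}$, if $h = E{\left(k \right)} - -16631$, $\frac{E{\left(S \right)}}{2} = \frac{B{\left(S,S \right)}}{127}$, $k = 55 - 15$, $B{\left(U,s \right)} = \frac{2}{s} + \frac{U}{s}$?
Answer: $\frac{9917758}{635} \approx 15619.0$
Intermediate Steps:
$k = 40$ ($k = 55 - 15 = 40$)
$E{\left(S \right)} = \frac{2 \left(2 + S\right)}{127 S}$ ($E{\left(S \right)} = 2 \frac{\frac{1}{S} \left(2 + S\right)}{127} = 2 \frac{2 + S}{S} \frac{1}{127} = 2 \frac{2 + S}{127 S} = \frac{2 \left(2 + S\right)}{127 S}$)
$t{\left(j \right)} = \frac{j^{2}}{2}$
$h = \frac{21121391}{1270}$ ($h = \frac{2 \left(2 + 40\right)}{127 \cdot 40} - -16631 = \frac{2}{127} \cdot \frac{1}{40} \cdot 42 + 16631 = \frac{21}{1270} + 16631 = \frac{21121391}{1270} \approx 16631.0$)
$h - t{\left(45 \right)} = \frac{21121391}{1270} - \frac{45^{2}}{2} = \frac{21121391}{1270} - \frac{1}{2} \cdot 2025 = \frac{21121391}{1270} - \frac{2025}{2} = \frac{9917758}{635}$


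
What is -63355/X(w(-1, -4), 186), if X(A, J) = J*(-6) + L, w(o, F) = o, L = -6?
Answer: 63355/1122 ≈ 56.466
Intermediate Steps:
X(A, J) = -6 - 6*J (X(A, J) = J*(-6) - 6 = -6*J - 6 = -6 - 6*J)
-63355/X(w(-1, -4), 186) = -63355/(-6 - 6*186) = -63355/(-6 - 1116) = -63355/(-1122) = -63355*(-1/1122) = 63355/1122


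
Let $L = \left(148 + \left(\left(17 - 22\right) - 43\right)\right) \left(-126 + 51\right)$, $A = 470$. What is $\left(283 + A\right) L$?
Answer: $-5647500$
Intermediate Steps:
$L = -7500$ ($L = \left(148 - 48\right) \left(-75\right) = 100 \left(-75\right) = -7500$)
$\left(283 + A\right) L = \left(283 + 470\right) \left(-7500\right) = 753 \left(-7500\right) = -5647500$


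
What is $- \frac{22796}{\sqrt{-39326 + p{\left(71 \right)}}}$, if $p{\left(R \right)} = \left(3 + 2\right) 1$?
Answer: $\frac{22796 i \sqrt{4369}}{13107} \approx 114.96 i$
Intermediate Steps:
$p{\left(R \right)} = 5$ ($p{\left(R \right)} = 5 \cdot 1 = 5$)
$- \frac{22796}{\sqrt{-39326 + p{\left(71 \right)}}} = - \frac{22796}{\sqrt{-39326 + 5}} = - \frac{22796}{\sqrt{-39321}} = - \frac{22796}{3 i \sqrt{4369}} = - 22796 \left(- \frac{i \sqrt{4369}}{13107}\right) = \frac{22796 i \sqrt{4369}}{13107}$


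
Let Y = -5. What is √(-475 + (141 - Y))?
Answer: I*√329 ≈ 18.138*I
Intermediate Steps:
√(-475 + (141 - Y)) = √(-475 + (141 - 1*(-5))) = √(-475 + (141 + 5)) = √(-475 + 146) = √(-329) = I*√329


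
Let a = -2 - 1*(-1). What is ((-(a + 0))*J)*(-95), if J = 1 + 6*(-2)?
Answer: 1045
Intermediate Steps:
a = -1 (a = -2 + 1 = -1)
J = -11 (J = 1 - 12 = -11)
((-(a + 0))*J)*(-95) = (-(-1 + 0)*(-11))*(-95) = (-1*(-1)*(-11))*(-95) = (1*(-11))*(-95) = -11*(-95) = 1045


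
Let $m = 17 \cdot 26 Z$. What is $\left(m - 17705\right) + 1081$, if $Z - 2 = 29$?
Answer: $-2922$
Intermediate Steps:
$Z = 31$ ($Z = 2 + 29 = 31$)
$m = 13702$ ($m = 17 \cdot 26 \cdot 31 = 442 \cdot 31 = 13702$)
$\left(m - 17705\right) + 1081 = \left(13702 - 17705\right) + 1081 = -4003 + 1081 = -2922$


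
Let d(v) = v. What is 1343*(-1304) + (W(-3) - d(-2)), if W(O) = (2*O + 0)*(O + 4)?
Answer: -1751276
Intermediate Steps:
W(O) = 2*O*(4 + O) (W(O) = (2*O)*(4 + O) = 2*O*(4 + O))
1343*(-1304) + (W(-3) - d(-2)) = 1343*(-1304) + (2*(-3)*(4 - 3) - 1*(-2)) = -1751272 + (2*(-3)*1 + 2) = -1751272 + (-6 + 2) = -1751272 - 4 = -1751276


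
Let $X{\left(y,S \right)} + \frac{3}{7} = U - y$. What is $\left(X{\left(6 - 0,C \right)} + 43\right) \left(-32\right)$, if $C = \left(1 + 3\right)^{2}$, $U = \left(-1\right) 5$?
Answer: $- \frac{7072}{7} \approx -1010.3$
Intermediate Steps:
$U = -5$
$C = 16$ ($C = 4^{2} = 16$)
$X{\left(y,S \right)} = - \frac{38}{7} - y$ ($X{\left(y,S \right)} = - \frac{3}{7} - \left(5 + y\right) = - \frac{38}{7} - y$)
$\left(X{\left(6 - 0,C \right)} + 43\right) \left(-32\right) = \left(\left(- \frac{38}{7} - \left(6 - 0\right)\right) + 43\right) \left(-32\right) = \left(\left(- \frac{38}{7} - \left(6 + 0\right)\right) + 43\right) \left(-32\right) = \left(\left(- \frac{38}{7} - 6\right) + 43\right) \left(-32\right) = \left(- \frac{80}{7} + 43\right) \left(-32\right) = \frac{221}{7} \left(-32\right) = - \frac{7072}{7}$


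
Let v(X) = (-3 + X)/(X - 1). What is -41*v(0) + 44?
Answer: -79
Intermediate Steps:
v(X) = (-3 + X)/(-1 + X)
-41*v(0) + 44 = -41*(-3 + 0)/(-1 + 0) + 44 = -41*(-3)/(-1) + 44 = -(-41)*(-3) + 44 = -41*3 + 44 = -123 + 44 = -79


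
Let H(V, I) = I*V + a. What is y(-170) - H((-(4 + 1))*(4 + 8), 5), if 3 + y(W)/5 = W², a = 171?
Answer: 144614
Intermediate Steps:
H(V, I) = 171 + I*V (H(V, I) = I*V + 171 = 171 + I*V)
y(W) = -15 + 5*W²
y(-170) - H((-(4 + 1))*(4 + 8), 5) = (-15 + 5*(-170)²) - (171 + 5*((-(4 + 1))*(4 + 8))) = (-15 + 5*28900) - (171 + 5*(-1*5*12)) = (-15 + 144500) - (171 + 5*(-5*12)) = 144485 - (171 + 5*(-60)) = 144485 - (171 - 300) = 144485 - 1*(-129) = 144485 + 129 = 144614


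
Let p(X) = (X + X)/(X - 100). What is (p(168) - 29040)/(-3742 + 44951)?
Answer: -493596/700553 ≈ -0.70458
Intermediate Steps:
p(X) = 2*X/(-100 + X) (p(X) = (2*X)/(-100 + X) = 2*X/(-100 + X))
(p(168) - 29040)/(-3742 + 44951) = (2*168/(-100 + 168) - 29040)/(-3742 + 44951) = (2*168/68 - 29040)/41209 = (2*168*(1/68) - 29040)*(1/41209) = (84/17 - 29040)*(1/41209) = -493596/17*1/41209 = -493596/700553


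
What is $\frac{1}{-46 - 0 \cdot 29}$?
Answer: $- \frac{1}{46} \approx -0.021739$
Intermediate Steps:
$\frac{1}{-46 - 0 \cdot 29} = \frac{1}{-46 - 0} = \frac{1}{-46 + 0} = \frac{1}{-46} = - \frac{1}{46}$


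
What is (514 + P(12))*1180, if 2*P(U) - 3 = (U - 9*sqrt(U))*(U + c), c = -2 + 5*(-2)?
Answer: 608290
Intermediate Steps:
c = -12 (c = -2 - 10 = -12)
P(U) = 3/2 + (-12 + U)*(U - 9*sqrt(U))/2 (P(U) = 3/2 + ((U - 9*sqrt(U))*(U - 12))/2 = 3/2 + ((U - 9*sqrt(U))*(-12 + U))/2 = 3/2 + ((-12 + U)*(U - 9*sqrt(U)))/2 = 3/2 + (-12 + U)*(U - 9*sqrt(U))/2)
(514 + P(12))*1180 = (514 + (3/2 + (1/2)*12**2 - 6*12 + 54*sqrt(12) - 108*sqrt(3)))*1180 = (514 + (3/2 + (1/2)*144 - 72 + 54*(2*sqrt(3)) - 108*sqrt(3)))*1180 = (514 + (3/2 + 72 - 72 + 108*sqrt(3) - 108*sqrt(3)))*1180 = (514 + 3/2)*1180 = (1031/2)*1180 = 608290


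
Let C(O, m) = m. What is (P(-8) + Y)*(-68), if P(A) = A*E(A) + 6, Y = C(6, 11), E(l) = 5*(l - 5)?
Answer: -36516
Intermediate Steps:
E(l) = -25 + 5*l (E(l) = 5*(-5 + l) = -25 + 5*l)
Y = 11
P(A) = 6 + A*(-25 + 5*A) (P(A) = A*(-25 + 5*A) + 6 = 6 + A*(-25 + 5*A))
(P(-8) + Y)*(-68) = ((6 + 5*(-8)*(-5 - 8)) + 11)*(-68) = ((6 + 5*(-8)*(-13)) + 11)*(-68) = ((6 + 520) + 11)*(-68) = (526 + 11)*(-68) = 537*(-68) = -36516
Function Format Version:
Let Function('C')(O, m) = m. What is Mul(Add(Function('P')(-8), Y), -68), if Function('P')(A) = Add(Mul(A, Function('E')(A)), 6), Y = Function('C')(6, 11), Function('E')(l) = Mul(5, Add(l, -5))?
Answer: -36516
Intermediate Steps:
Function('E')(l) = Add(-25, Mul(5, l)) (Function('E')(l) = Mul(5, Add(-5, l)) = Add(-25, Mul(5, l)))
Y = 11
Function('P')(A) = Add(6, Mul(A, Add(-25, Mul(5, A)))) (Function('P')(A) = Add(Mul(A, Add(-25, Mul(5, A))), 6) = Add(6, Mul(A, Add(-25, Mul(5, A)))))
Mul(Add(Function('P')(-8), Y), -68) = Mul(Add(Add(6, Mul(5, -8, Add(-5, -8))), 11), -68) = Mul(Add(Add(6, Mul(5, -8, -13)), 11), -68) = Mul(Add(Add(6, 520), 11), -68) = Mul(Add(526, 11), -68) = Mul(537, -68) = -36516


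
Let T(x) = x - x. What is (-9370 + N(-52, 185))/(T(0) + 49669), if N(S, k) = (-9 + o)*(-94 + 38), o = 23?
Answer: -10154/49669 ≈ -0.20443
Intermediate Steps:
N(S, k) = -784 (N(S, k) = (-9 + 23)*(-94 + 38) = 14*(-56) = -784)
T(x) = 0
(-9370 + N(-52, 185))/(T(0) + 49669) = (-9370 - 784)/(0 + 49669) = -10154/49669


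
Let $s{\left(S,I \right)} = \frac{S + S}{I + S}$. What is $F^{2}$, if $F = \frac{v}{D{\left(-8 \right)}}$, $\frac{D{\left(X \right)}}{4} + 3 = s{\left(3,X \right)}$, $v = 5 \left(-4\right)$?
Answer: $\frac{625}{441} \approx 1.4172$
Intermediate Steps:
$v = -20$
$s{\left(S,I \right)} = \frac{2 S}{I + S}$
$D{\left(X \right)} = -12 + \frac{24}{3 + X}$ ($D{\left(X \right)} = -12 + 4 \cdot 2 \cdot 3 \frac{1}{X + 3} = -12 + 4 \cdot 2 \cdot 3 \frac{1}{3 + X} = -12 + 4 \frac{6}{3 + X} = -12 + \frac{24}{3 + X}$)
$F = \frac{25}{21}$ ($F = - \frac{20}{12 \frac{1}{3 - 8} \left(-1 - -8\right)} = - \frac{20}{12 \frac{1}{-5} \left(-1 + 8\right)} = - \frac{20}{12 \left(- \frac{1}{5}\right) 7} = - \frac{20}{- \frac{84}{5}} = \left(-20\right) \left(- \frac{5}{84}\right) = \frac{25}{21} \approx 1.1905$)
$F^{2} = \left(\frac{25}{21}\right)^{2} = \frac{625}{441}$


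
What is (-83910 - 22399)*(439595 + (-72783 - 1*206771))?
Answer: -17013798669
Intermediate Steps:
(-83910 - 22399)*(439595 + (-72783 - 1*206771)) = -106309*(439595 + (-72783 - 206771)) = -106309*(439595 - 279554) = -106309*160041 = -17013798669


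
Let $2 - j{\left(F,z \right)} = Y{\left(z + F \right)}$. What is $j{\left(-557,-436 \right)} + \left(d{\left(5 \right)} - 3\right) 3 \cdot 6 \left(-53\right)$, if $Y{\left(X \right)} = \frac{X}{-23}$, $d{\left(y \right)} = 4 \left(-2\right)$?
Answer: $\frac{240415}{23} \approx 10453.0$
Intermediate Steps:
$d{\left(y \right)} = -8$
$Y{\left(X \right)} = - \frac{X}{23}$ ($Y{\left(X \right)} = X \left(- \frac{1}{23}\right) = - \frac{X}{23}$)
$j{\left(F,z \right)} = 2 + \frac{F}{23} + \frac{z}{23}$ ($j{\left(F,z \right)} = 2 - - \frac{z + F}{23} = 2 - - \frac{F + z}{23} = 2 - \left(- \frac{F}{23} - \frac{z}{23}\right) = 2 + \left(\frac{F}{23} + \frac{z}{23}\right) = 2 + \frac{F}{23} + \frac{z}{23}$)
$j{\left(-557,-436 \right)} + \left(d{\left(5 \right)} - 3\right) 3 \cdot 6 \left(-53\right) = \left(2 + \frac{1}{23} \left(-557\right) + \frac{1}{23} \left(-436\right)\right) + \left(-8 - 3\right) 3 \cdot 6 \left(-53\right) = \left(2 - \frac{557}{23} - \frac{436}{23}\right) + \left(-11\right) 3 \cdot 6 \left(-53\right) = - \frac{947}{23} + \left(-33\right) 6 \left(-53\right) = - \frac{947}{23} - -10494 = - \frac{947}{23} + 10494 = \frac{240415}{23}$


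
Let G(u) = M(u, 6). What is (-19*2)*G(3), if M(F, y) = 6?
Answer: -228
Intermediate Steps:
G(u) = 6
(-19*2)*G(3) = -19*2*6 = -38*6 = -228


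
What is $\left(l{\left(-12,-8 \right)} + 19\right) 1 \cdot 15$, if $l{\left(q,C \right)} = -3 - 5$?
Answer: $165$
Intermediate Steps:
$l{\left(q,C \right)} = -8$
$\left(l{\left(-12,-8 \right)} + 19\right) 1 \cdot 15 = \left(-8 + 19\right) 1 \cdot 15 = 11 \cdot 15 = 165$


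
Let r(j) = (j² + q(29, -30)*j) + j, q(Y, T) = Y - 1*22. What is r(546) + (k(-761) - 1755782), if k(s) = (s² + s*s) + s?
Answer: -295817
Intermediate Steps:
q(Y, T) = -22 + Y (q(Y, T) = Y - 22 = -22 + Y)
r(j) = j² + 8*j (r(j) = (j² + (-22 + 29)*j) + j = (j² + 7*j) + j = j² + 8*j)
k(s) = s + 2*s² (k(s) = (s² + s²) + s = 2*s² + s = s + 2*s²)
r(546) + (k(-761) - 1755782) = 546*(8 + 546) + (-761*(1 + 2*(-761)) - 1755782) = 546*554 + (-761*(1 - 1522) - 1755782) = 302484 + (-761*(-1521) - 1755782) = 302484 + (1157481 - 1755782) = 302484 - 598301 = -295817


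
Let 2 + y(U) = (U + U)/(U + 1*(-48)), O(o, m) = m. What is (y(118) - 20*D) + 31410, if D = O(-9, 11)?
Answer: 1091698/35 ≈ 31191.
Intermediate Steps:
D = 11
y(U) = -2 + 2*U/(-48 + U) (y(U) = -2 + (U + U)/(U + 1*(-48)) = -2 + (2*U)/(U - 48) = -2 + (2*U)/(-48 + U) = -2 + 2*U/(-48 + U))
(y(118) - 20*D) + 31410 = (96/(-48 + 118) - 20*11) + 31410 = (96/70 - 220) + 31410 = (96*(1/70) - 220) + 31410 = (48/35 - 220) + 31410 = -7652/35 + 31410 = 1091698/35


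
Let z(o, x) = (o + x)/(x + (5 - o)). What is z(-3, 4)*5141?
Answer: 5141/12 ≈ 428.42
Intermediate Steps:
z(o, x) = (o + x)/(5 + x - o)
z(-3, 4)*5141 = ((-3 + 4)/(5 + 4 - 1*(-3)))*5141 = (1/(5 + 4 + 3))*5141 = (1/12)*5141 = 5141/12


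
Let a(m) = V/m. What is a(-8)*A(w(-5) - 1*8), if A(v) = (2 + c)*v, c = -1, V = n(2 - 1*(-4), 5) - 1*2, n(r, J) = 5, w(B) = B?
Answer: 39/8 ≈ 4.8750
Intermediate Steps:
V = 3 (V = 5 - 1*2 = 5 - 2 = 3)
A(v) = v (A(v) = (2 - 1)*v = 1*v = v)
a(m) = 3/m
a(-8)*A(w(-5) - 1*8) = (3/(-8))*(-5 - 1*8) = (3*(-⅛))*(-5 - 8) = -3/8*(-13) = 39/8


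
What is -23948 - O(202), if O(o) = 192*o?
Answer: -62732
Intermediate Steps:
-23948 - O(202) = -23948 - 192*202 = -23948 - 1*38784 = -23948 - 38784 = -62732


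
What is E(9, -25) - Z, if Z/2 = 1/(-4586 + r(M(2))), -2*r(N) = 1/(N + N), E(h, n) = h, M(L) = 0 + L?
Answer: 330217/36689 ≈ 9.0004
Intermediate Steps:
M(L) = L
r(N) = -1/(4*N) (r(N) = -1/(2*(N + N)) = -1/(2*N)/2 = -1/(4*N))
Z = -16/36689 (Z = 2/(-4586 - ¼/2) = 2/(-4586 - ¼*½) = 2/(-4586 - ⅛) = 2/(-36689/8) = 2*(-8/36689) = -16/36689 ≈ -0.00043610)
E(9, -25) - Z = 9 - 1*(-16/36689) = 9 + 16/36689 = 330217/36689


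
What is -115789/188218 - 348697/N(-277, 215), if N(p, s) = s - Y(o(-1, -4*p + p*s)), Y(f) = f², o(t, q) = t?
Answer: -16413957698/10069663 ≈ -1630.0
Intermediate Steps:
N(p, s) = -1 + s (N(p, s) = s - 1*(-1)² = s - 1*1 = s - 1 = -1 + s)
-115789/188218 - 348697/N(-277, 215) = -115789/188218 - 348697/(-1 + 215) = -115789*1/188218 - 348697/214 = -115789/188218 - 348697*1/214 = -115789/188218 - 348697/214 = -16413957698/10069663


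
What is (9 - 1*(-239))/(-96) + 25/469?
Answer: -14239/5628 ≈ -2.5300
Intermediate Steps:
(9 - 1*(-239))/(-96) + 25/469 = (9 + 239)*(-1/96) + 25*(1/469) = 248*(-1/96) + 25/469 = -31/12 + 25/469 = -14239/5628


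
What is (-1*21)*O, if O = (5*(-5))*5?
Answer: 2625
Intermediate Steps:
O = -125 (O = -25*5 = -125)
(-1*21)*O = -1*21*(-125) = -21*(-125) = 2625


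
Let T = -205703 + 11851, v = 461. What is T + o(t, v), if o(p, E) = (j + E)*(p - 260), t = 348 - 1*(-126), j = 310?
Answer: -28858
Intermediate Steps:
t = 474 (t = 348 + 126 = 474)
o(p, E) = (-260 + p)*(310 + E) (o(p, E) = (310 + E)*(p - 260) = (310 + E)*(-260 + p) = (-260 + p)*(310 + E))
T = -193852
T + o(t, v) = -193852 + (-80600 - 260*461 + 310*474 + 461*474) = -193852 + (-80600 - 119860 + 146940 + 218514) = -193852 + 164994 = -28858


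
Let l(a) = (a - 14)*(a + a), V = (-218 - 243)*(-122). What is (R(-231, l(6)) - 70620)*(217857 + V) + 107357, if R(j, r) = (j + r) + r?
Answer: -19472707900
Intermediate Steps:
V = 56242 (V = -461*(-122) = 56242)
l(a) = 2*a*(-14 + a) (l(a) = (-14 + a)*(2*a) = 2*a*(-14 + a))
R(j, r) = j + 2*r
(R(-231, l(6)) - 70620)*(217857 + V) + 107357 = ((-231 + 2*(2*6*(-14 + 6))) - 70620)*(217857 + 56242) + 107357 = ((-231 + 2*(2*6*(-8))) - 70620)*274099 + 107357 = ((-231 + 2*(-96)) - 70620)*274099 + 107357 = ((-231 - 192) - 70620)*274099 + 107357 = (-423 - 70620)*274099 + 107357 = -71043*274099 + 107357 = -19472815257 + 107357 = -19472707900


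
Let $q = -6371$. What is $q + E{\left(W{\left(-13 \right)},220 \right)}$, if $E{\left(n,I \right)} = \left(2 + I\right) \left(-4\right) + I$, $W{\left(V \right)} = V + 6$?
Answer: $-7039$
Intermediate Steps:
$W{\left(V \right)} = 6 + V$
$E{\left(n,I \right)} = -8 - 3 I$ ($E{\left(n,I \right)} = \left(-8 - 4 I\right) + I = -8 - 3 I$)
$q + E{\left(W{\left(-13 \right)},220 \right)} = -6371 - 668 = -7039$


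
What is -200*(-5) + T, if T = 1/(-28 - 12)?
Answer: 39999/40 ≈ 999.97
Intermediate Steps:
T = -1/40 (T = 1/(-40) = -1/40 ≈ -0.025000)
-200*(-5) + T = -200*(-5) - 1/40 = -40*(-25) - 1/40 = 1000 - 1/40 = 39999/40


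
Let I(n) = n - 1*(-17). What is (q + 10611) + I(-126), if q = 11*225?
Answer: 12977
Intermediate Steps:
I(n) = 17 + n (I(n) = n + 17 = 17 + n)
q = 2475
(q + 10611) + I(-126) = (2475 + 10611) + (17 - 126) = 13086 - 109 = 12977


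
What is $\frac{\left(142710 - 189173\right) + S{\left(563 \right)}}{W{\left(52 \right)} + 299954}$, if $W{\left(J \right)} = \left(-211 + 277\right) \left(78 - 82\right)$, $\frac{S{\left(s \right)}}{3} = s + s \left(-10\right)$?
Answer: $- \frac{30832}{149845} \approx -0.20576$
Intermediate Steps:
$S{\left(s \right)} = - 27 s$ ($S{\left(s \right)} = 3 \left(s + s \left(-10\right)\right) = 3 \left(s - 10 s\right) = 3 \left(- 9 s\right) = - 27 s$)
$W{\left(J \right)} = -264$ ($W{\left(J \right)} = 66 \left(-4\right) = -264$)
$\frac{\left(142710 - 189173\right) + S{\left(563 \right)}}{W{\left(52 \right)} + 299954} = \frac{\left(142710 - 189173\right) - 15201}{-264 + 299954} = \frac{\left(142710 - 189173\right) - 15201}{299690} = \left(-46463 - 15201\right) \frac{1}{299690} = \left(-61664\right) \frac{1}{299690} = - \frac{30832}{149845}$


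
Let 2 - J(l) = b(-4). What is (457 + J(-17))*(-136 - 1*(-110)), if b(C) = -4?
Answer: -12038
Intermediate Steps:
J(l) = 6 (J(l) = 2 - 1*(-4) = 2 + 4 = 6)
(457 + J(-17))*(-136 - 1*(-110)) = (457 + 6)*(-136 - 1*(-110)) = 463*(-136 + 110) = 463*(-26) = -12038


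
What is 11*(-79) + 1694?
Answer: 825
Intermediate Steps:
11*(-79) + 1694 = -869 + 1694 = 825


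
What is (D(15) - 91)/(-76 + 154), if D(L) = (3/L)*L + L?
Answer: -73/78 ≈ -0.93590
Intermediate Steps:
D(L) = 3 + L
(D(15) - 91)/(-76 + 154) = ((3 + 15) - 91)/(-76 + 154) = (18 - 91)/78 = -73*1/78 = -73/78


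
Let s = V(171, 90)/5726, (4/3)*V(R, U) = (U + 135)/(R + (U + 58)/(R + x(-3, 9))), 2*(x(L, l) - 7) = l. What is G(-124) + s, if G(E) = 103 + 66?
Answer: 242740480111/1436332744 ≈ 169.00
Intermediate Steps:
G(E) = 169
x(L, l) = 7 + l/2
V(R, U) = 3*(135 + U)/(4*(R + (58 + U)/(23/2 + R))) (V(R, U) = 3*((U + 135)/(R + (U + 58)/(R + (7 + (½)*9))))/4 = 3*((135 + U)/(R + (58 + U)/(R + (7 + 9/2))))/4 = 3*((135 + U)/(R + (58 + U)/(R + 23/2)))/4 = 3*((135 + U)/(R + (58 + U)/(23/2 + R)))/4 = 3*(135 + U)/(4*(R + (58 + U)/(23/2 + R))))
s = 246375/1436332744 (s = (3*(3105 + 23*90 + 270*171 + 2*171*90)/(4*(116 + 2*90 + 2*171² + 23*171)))/5726 = (3*(3105 + 2070 + 46170 + 30780)/(4*(116 + 180 + 2*29241 + 3933)))*(1/5726) = ((¾)*82125/(116 + 180 + 58482 + 3933))*(1/5726) = ((¾)*82125/62711)*(1/5726) = ((¾)*(1/62711)*82125)*(1/5726) = (246375/250844)*(1/5726) = 246375/1436332744 ≈ 0.00017153)
G(-124) + s = 169 + 246375/1436332744 = 242740480111/1436332744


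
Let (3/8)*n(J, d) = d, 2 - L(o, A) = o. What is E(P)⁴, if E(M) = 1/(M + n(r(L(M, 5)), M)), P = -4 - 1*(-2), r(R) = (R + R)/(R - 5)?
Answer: 81/234256 ≈ 0.00034578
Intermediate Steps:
L(o, A) = 2 - o
r(R) = 2*R/(-5 + R) (r(R) = (2*R)/(-5 + R) = 2*R/(-5 + R))
n(J, d) = 8*d/3
P = -2 (P = -4 + 2 = -2)
E(M) = 3/(11*M) (E(M) = 1/(M + 8*M/3) = 1/(11*M/3) = 3/(11*M))
E(P)⁴ = ((3/11)/(-2))⁴ = ((3/11)*(-½))⁴ = (-3/22)⁴ = 81/234256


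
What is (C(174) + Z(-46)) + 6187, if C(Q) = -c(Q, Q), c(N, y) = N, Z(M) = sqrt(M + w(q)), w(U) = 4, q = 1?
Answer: 6013 + I*sqrt(42) ≈ 6013.0 + 6.4807*I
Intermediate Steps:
Z(M) = sqrt(4 + M) (Z(M) = sqrt(M + 4) = sqrt(4 + M))
C(Q) = -Q
(C(174) + Z(-46)) + 6187 = (-1*174 + sqrt(4 - 46)) + 6187 = (-174 + sqrt(-42)) + 6187 = (-174 + I*sqrt(42)) + 6187 = 6013 + I*sqrt(42)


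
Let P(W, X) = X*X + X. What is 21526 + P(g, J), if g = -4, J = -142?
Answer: 41548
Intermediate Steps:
P(W, X) = X + X**2 (P(W, X) = X**2 + X = X + X**2)
21526 + P(g, J) = 21526 - 142*(1 - 142) = 21526 - 142*(-141) = 21526 + 20022 = 41548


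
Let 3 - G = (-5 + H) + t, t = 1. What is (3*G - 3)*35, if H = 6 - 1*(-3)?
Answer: -315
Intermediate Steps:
H = 9 (H = 6 + 3 = 9)
G = -2 (G = 3 - ((-5 + 9) + 1) = 3 - (4 + 1) = 3 - 1*5 = 3 - 5 = -2)
(3*G - 3)*35 = (3*(-2) - 3)*35 = (-6 - 3)*35 = -9*35 = -315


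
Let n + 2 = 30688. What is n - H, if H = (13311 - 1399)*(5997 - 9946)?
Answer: 47071174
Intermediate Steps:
n = 30686 (n = -2 + 30688 = 30686)
H = -47040488 (H = 11912*(-3949) = -47040488)
n - H = 30686 - 1*(-47040488) = 30686 + 47040488 = 47071174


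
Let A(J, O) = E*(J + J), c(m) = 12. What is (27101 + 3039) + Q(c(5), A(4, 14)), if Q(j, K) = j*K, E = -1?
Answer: 30044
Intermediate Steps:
A(J, O) = -2*J (A(J, O) = -(J + J) = -2*J)
Q(j, K) = K*j
(27101 + 3039) + Q(c(5), A(4, 14)) = (27101 + 3039) - 2*4*12 = 30140 - 8*12 = 30140 - 96 = 30044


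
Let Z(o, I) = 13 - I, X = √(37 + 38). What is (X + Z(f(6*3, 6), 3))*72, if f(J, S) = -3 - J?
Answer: 720 + 360*√3 ≈ 1343.5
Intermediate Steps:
X = 5*√3 (X = √75 = 5*√3 ≈ 8.6602)
(X + Z(f(6*3, 6), 3))*72 = (5*√3 + (13 - 1*3))*72 = (5*√3 + (13 - 3))*72 = (5*√3 + 10)*72 = (10 + 5*√3)*72 = 720 + 360*√3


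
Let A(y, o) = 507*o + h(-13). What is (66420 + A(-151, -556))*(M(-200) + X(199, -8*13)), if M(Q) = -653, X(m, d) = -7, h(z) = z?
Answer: 142220100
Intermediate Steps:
A(y, o) = -13 + 507*o (A(y, o) = 507*o - 13 = -13 + 507*o)
(66420 + A(-151, -556))*(M(-200) + X(199, -8*13)) = (66420 + (-13 + 507*(-556)))*(-653 - 7) = (66420 + (-13 - 281892))*(-660) = (66420 - 281905)*(-660) = -215485*(-660) = 142220100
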